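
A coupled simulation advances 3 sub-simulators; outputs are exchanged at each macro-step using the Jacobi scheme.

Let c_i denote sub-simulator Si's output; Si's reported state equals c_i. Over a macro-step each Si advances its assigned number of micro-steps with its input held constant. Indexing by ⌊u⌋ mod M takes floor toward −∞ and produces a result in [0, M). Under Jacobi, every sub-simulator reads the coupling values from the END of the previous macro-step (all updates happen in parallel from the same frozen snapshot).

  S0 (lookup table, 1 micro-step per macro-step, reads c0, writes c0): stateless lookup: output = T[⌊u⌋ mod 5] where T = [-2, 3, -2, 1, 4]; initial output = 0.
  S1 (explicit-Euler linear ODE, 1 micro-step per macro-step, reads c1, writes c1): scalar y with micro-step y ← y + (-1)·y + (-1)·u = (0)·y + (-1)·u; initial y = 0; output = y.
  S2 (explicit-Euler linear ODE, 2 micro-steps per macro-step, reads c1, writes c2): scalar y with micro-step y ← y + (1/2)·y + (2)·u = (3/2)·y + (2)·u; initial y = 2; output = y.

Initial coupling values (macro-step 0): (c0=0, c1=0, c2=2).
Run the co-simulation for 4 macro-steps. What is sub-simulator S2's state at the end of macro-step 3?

macro 1: S0 reads c0=0 → after 1×micro: -2; S1 reads c1=0 → after 1×micro: 0; S2 reads c1=0 → after 2×micro: 9/2 ⇒ (c0=-2, c1=0, c2=9/2)
macro 2: S0 reads c0=-2 → after 1×micro: 1; S1 reads c1=0 → after 1×micro: 0; S2 reads c1=0 → after 2×micro: 81/8 ⇒ (c0=1, c1=0, c2=81/8)
macro 3: S0 reads c0=1 → after 1×micro: 3; S1 reads c1=0 → after 1×micro: 0; S2 reads c1=0 → after 2×micro: 729/32 ⇒ (c0=3, c1=0, c2=729/32)
macro 4: S0 reads c0=3 → after 1×micro: 1; S1 reads c1=0 → after 1×micro: 0; S2 reads c1=0 → after 2×micro: 6561/128 ⇒ (c0=1, c1=0, c2=6561/128)

S2 state at macro-step 3 = 729/32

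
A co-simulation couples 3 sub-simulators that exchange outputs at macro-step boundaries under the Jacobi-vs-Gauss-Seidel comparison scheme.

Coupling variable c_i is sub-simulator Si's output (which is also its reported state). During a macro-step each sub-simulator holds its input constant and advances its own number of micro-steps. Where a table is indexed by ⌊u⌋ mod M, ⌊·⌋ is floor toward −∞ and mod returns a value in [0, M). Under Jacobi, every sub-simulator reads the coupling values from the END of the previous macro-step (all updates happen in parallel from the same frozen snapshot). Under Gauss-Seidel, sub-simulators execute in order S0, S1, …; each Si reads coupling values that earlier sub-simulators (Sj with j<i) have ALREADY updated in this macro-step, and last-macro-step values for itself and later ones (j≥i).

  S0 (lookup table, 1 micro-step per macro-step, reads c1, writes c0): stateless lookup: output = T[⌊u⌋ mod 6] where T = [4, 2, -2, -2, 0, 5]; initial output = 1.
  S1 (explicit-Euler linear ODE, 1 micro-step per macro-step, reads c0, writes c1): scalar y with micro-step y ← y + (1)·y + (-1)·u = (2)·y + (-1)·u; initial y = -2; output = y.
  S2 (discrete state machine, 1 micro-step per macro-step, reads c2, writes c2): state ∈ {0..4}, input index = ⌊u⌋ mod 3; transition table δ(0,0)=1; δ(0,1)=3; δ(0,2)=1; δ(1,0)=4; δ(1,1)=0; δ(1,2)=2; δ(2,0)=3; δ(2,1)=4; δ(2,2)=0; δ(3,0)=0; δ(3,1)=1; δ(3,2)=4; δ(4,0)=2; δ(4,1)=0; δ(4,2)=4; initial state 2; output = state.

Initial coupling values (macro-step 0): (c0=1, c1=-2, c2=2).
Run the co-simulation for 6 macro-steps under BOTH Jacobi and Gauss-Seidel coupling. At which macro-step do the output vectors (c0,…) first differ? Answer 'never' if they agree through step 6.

[Jacobi] macro 1: S0 reads c1=-2 → after 1×micro: 0; S1 reads c0=1 → after 1×micro: -5; S2 reads c2=2 → after 1×micro: 0 ⇒ (c0=0, c1=-5, c2=0)
[Jacobi] macro 2: S0 reads c1=-5 → after 1×micro: 2; S1 reads c0=0 → after 1×micro: -10; S2 reads c2=0 → after 1×micro: 1 ⇒ (c0=2, c1=-10, c2=1)
[Jacobi] macro 3: S0 reads c1=-10 → after 1×micro: -2; S1 reads c0=2 → after 1×micro: -22; S2 reads c2=1 → after 1×micro: 0 ⇒ (c0=-2, c1=-22, c2=0)
[Jacobi] macro 4: S0 reads c1=-22 → after 1×micro: -2; S1 reads c0=-2 → after 1×micro: -42; S2 reads c2=0 → after 1×micro: 1 ⇒ (c0=-2, c1=-42, c2=1)
[Jacobi] macro 5: S0 reads c1=-42 → after 1×micro: 4; S1 reads c0=-2 → after 1×micro: -82; S2 reads c2=1 → after 1×micro: 0 ⇒ (c0=4, c1=-82, c2=0)
[Jacobi] macro 6: S0 reads c1=-82 → after 1×micro: -2; S1 reads c0=4 → after 1×micro: -168; S2 reads c2=0 → after 1×micro: 1 ⇒ (c0=-2, c1=-168, c2=1)
[Gauss-Seidel] macro 1: S0 reads c1=-2 → after 1×micro: 0; S1 reads c0=0 → after 1×micro: -4; S2 reads c2=2 → after 1×micro: 0 ⇒ (c0=0, c1=-4, c2=0)
[Gauss-Seidel] macro 2: S0 reads c1=-4 → after 1×micro: -2; S1 reads c0=-2 → after 1×micro: -6; S2 reads c2=0 → after 1×micro: 1 ⇒ (c0=-2, c1=-6, c2=1)
[Gauss-Seidel] macro 3: S0 reads c1=-6 → after 1×micro: 4; S1 reads c0=4 → after 1×micro: -16; S2 reads c2=1 → after 1×micro: 0 ⇒ (c0=4, c1=-16, c2=0)
[Gauss-Seidel] macro 4: S0 reads c1=-16 → after 1×micro: -2; S1 reads c0=-2 → after 1×micro: -30; S2 reads c2=0 → after 1×micro: 1 ⇒ (c0=-2, c1=-30, c2=1)
[Gauss-Seidel] macro 5: S0 reads c1=-30 → after 1×micro: 4; S1 reads c0=4 → after 1×micro: -64; S2 reads c2=1 → after 1×micro: 0 ⇒ (c0=4, c1=-64, c2=0)
[Gauss-Seidel] macro 6: S0 reads c1=-64 → after 1×micro: -2; S1 reads c0=-2 → after 1×micro: -126; S2 reads c2=0 → after 1×micro: 1 ⇒ (c0=-2, c1=-126, c2=1)

first divergence at macro-step: 1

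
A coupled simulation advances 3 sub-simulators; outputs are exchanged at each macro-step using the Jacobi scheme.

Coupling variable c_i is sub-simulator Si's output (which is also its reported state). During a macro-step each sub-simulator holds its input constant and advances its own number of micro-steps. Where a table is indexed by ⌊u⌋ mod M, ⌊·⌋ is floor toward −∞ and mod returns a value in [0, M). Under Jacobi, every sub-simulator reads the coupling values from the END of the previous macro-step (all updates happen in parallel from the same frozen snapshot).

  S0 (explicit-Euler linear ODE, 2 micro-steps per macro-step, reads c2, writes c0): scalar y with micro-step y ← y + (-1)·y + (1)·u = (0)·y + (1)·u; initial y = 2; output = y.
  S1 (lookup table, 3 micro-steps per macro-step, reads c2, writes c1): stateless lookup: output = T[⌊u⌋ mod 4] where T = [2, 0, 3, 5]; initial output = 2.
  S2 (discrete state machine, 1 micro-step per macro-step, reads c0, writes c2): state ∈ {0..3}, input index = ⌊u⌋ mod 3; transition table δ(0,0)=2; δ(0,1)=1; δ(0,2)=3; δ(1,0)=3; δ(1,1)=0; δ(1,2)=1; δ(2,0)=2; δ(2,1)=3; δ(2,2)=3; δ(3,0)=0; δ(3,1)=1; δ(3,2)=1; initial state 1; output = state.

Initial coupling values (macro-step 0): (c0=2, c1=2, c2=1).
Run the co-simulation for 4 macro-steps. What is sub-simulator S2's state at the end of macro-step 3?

S2 state at macro-step 3 = 1

macro 1: S0 reads c2=1 → after 2×micro: 1; S1 reads c2=1 → after 3×micro: 0; S2 reads c0=2 → after 1×micro: 1 ⇒ (c0=1, c1=0, c2=1)
macro 2: S0 reads c2=1 → after 2×micro: 1; S1 reads c2=1 → after 3×micro: 0; S2 reads c0=1 → after 1×micro: 0 ⇒ (c0=1, c1=0, c2=0)
macro 3: S0 reads c2=0 → after 2×micro: 0; S1 reads c2=0 → after 3×micro: 2; S2 reads c0=1 → after 1×micro: 1 ⇒ (c0=0, c1=2, c2=1)
macro 4: S0 reads c2=1 → after 2×micro: 1; S1 reads c2=1 → after 3×micro: 0; S2 reads c0=0 → after 1×micro: 3 ⇒ (c0=1, c1=0, c2=3)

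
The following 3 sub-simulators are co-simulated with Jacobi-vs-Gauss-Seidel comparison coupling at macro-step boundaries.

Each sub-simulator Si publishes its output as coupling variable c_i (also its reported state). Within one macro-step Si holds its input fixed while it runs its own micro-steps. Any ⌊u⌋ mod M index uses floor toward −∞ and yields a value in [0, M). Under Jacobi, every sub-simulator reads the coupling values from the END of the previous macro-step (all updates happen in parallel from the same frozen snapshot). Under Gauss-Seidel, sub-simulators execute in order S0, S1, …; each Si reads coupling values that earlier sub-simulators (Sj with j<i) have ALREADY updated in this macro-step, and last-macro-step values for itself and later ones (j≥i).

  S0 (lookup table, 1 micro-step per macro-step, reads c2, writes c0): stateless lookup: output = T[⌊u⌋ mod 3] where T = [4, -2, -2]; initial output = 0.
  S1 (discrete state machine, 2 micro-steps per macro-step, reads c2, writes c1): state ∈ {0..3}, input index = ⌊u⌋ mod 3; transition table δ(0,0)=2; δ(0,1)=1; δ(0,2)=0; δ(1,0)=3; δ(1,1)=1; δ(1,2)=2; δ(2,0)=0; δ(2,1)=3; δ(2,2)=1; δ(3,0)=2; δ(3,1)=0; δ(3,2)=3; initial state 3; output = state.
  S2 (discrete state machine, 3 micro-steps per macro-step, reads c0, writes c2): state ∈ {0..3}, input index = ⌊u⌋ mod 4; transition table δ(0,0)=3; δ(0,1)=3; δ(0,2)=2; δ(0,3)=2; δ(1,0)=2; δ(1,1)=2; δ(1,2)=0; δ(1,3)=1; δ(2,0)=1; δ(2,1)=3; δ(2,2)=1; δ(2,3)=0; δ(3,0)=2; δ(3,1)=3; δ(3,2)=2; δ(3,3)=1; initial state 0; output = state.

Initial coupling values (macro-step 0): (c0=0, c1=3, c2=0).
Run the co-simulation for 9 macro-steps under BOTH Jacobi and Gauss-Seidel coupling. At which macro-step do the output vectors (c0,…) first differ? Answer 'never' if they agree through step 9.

[Jacobi] macro 1: S0 reads c2=0 → after 1×micro: 4; S1 reads c2=0 → after 2×micro: 0; S2 reads c0=0 → after 3×micro: 1 ⇒ (c0=4, c1=0, c2=1)
[Jacobi] macro 2: S0 reads c2=1 → after 1×micro: -2; S1 reads c2=1 → after 2×micro: 1; S2 reads c0=4 → after 3×micro: 2 ⇒ (c0=-2, c1=1, c2=2)
[Jacobi] macro 3: S0 reads c2=2 → after 1×micro: -2; S1 reads c2=2 → after 2×micro: 1; S2 reads c0=-2 → after 3×micro: 2 ⇒ (c0=-2, c1=1, c2=2)
[Jacobi] macro 4: S0 reads c2=2 → after 1×micro: -2; S1 reads c2=2 → after 2×micro: 1; S2 reads c0=-2 → after 3×micro: 2 ⇒ (c0=-2, c1=1, c2=2)
[Jacobi] macro 5: S0 reads c2=2 → after 1×micro: -2; S1 reads c2=2 → after 2×micro: 1; S2 reads c0=-2 → after 3×micro: 2 ⇒ (c0=-2, c1=1, c2=2)
[Jacobi] macro 6: S0 reads c2=2 → after 1×micro: -2; S1 reads c2=2 → after 2×micro: 1; S2 reads c0=-2 → after 3×micro: 2 ⇒ (c0=-2, c1=1, c2=2)
[Jacobi] macro 7: S0 reads c2=2 → after 1×micro: -2; S1 reads c2=2 → after 2×micro: 1; S2 reads c0=-2 → after 3×micro: 2 ⇒ (c0=-2, c1=1, c2=2)
[Jacobi] macro 8: S0 reads c2=2 → after 1×micro: -2; S1 reads c2=2 → after 2×micro: 1; S2 reads c0=-2 → after 3×micro: 2 ⇒ (c0=-2, c1=1, c2=2)
[Jacobi] macro 9: S0 reads c2=2 → after 1×micro: -2; S1 reads c2=2 → after 2×micro: 1; S2 reads c0=-2 → after 3×micro: 2 ⇒ (c0=-2, c1=1, c2=2)
[Gauss-Seidel] macro 1: S0 reads c2=0 → after 1×micro: 4; S1 reads c2=0 → after 2×micro: 0; S2 reads c0=4 → after 3×micro: 1 ⇒ (c0=4, c1=0, c2=1)
[Gauss-Seidel] macro 2: S0 reads c2=1 → after 1×micro: -2; S1 reads c2=1 → after 2×micro: 1; S2 reads c0=-2 → after 3×micro: 1 ⇒ (c0=-2, c1=1, c2=1)
[Gauss-Seidel] macro 3: S0 reads c2=1 → after 1×micro: -2; S1 reads c2=1 → after 2×micro: 1; S2 reads c0=-2 → after 3×micro: 1 ⇒ (c0=-2, c1=1, c2=1)
[Gauss-Seidel] macro 4: S0 reads c2=1 → after 1×micro: -2; S1 reads c2=1 → after 2×micro: 1; S2 reads c0=-2 → after 3×micro: 1 ⇒ (c0=-2, c1=1, c2=1)
[Gauss-Seidel] macro 5: S0 reads c2=1 → after 1×micro: -2; S1 reads c2=1 → after 2×micro: 1; S2 reads c0=-2 → after 3×micro: 1 ⇒ (c0=-2, c1=1, c2=1)
[Gauss-Seidel] macro 6: S0 reads c2=1 → after 1×micro: -2; S1 reads c2=1 → after 2×micro: 1; S2 reads c0=-2 → after 3×micro: 1 ⇒ (c0=-2, c1=1, c2=1)
[Gauss-Seidel] macro 7: S0 reads c2=1 → after 1×micro: -2; S1 reads c2=1 → after 2×micro: 1; S2 reads c0=-2 → after 3×micro: 1 ⇒ (c0=-2, c1=1, c2=1)
[Gauss-Seidel] macro 8: S0 reads c2=1 → after 1×micro: -2; S1 reads c2=1 → after 2×micro: 1; S2 reads c0=-2 → after 3×micro: 1 ⇒ (c0=-2, c1=1, c2=1)
[Gauss-Seidel] macro 9: S0 reads c2=1 → after 1×micro: -2; S1 reads c2=1 → after 2×micro: 1; S2 reads c0=-2 → after 3×micro: 1 ⇒ (c0=-2, c1=1, c2=1)

first divergence at macro-step: 2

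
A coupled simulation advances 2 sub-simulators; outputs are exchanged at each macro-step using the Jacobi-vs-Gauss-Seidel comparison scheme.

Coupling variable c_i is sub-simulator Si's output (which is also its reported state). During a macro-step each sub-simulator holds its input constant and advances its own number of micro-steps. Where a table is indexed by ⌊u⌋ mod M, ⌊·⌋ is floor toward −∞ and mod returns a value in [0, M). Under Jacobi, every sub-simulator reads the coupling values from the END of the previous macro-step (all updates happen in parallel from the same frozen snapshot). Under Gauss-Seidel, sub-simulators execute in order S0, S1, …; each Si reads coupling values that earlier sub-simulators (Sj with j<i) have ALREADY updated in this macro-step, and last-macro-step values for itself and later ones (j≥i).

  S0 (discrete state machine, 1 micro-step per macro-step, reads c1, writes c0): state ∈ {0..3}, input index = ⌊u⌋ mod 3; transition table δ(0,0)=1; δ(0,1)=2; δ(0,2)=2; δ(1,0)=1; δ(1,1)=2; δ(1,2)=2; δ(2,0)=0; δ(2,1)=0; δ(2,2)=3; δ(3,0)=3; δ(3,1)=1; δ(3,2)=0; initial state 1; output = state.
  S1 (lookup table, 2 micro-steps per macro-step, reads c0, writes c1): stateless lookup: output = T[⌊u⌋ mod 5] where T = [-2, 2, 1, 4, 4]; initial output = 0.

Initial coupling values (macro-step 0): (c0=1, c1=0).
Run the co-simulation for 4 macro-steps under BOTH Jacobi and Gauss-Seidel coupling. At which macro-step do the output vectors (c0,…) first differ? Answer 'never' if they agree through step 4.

first divergence at macro-step: 2

[Jacobi] macro 1: S0 reads c1=0 → after 1×micro: 1; S1 reads c0=1 → after 2×micro: 2 ⇒ (c0=1, c1=2)
[Jacobi] macro 2: S0 reads c1=2 → after 1×micro: 2; S1 reads c0=1 → after 2×micro: 2 ⇒ (c0=2, c1=2)
[Jacobi] macro 3: S0 reads c1=2 → after 1×micro: 3; S1 reads c0=2 → after 2×micro: 1 ⇒ (c0=3, c1=1)
[Jacobi] macro 4: S0 reads c1=1 → after 1×micro: 1; S1 reads c0=3 → after 2×micro: 4 ⇒ (c0=1, c1=4)
[Gauss-Seidel] macro 1: S0 reads c1=0 → after 1×micro: 1; S1 reads c0=1 → after 2×micro: 2 ⇒ (c0=1, c1=2)
[Gauss-Seidel] macro 2: S0 reads c1=2 → after 1×micro: 2; S1 reads c0=2 → after 2×micro: 1 ⇒ (c0=2, c1=1)
[Gauss-Seidel] macro 3: S0 reads c1=1 → after 1×micro: 0; S1 reads c0=0 → after 2×micro: -2 ⇒ (c0=0, c1=-2)
[Gauss-Seidel] macro 4: S0 reads c1=-2 → after 1×micro: 2; S1 reads c0=2 → after 2×micro: 1 ⇒ (c0=2, c1=1)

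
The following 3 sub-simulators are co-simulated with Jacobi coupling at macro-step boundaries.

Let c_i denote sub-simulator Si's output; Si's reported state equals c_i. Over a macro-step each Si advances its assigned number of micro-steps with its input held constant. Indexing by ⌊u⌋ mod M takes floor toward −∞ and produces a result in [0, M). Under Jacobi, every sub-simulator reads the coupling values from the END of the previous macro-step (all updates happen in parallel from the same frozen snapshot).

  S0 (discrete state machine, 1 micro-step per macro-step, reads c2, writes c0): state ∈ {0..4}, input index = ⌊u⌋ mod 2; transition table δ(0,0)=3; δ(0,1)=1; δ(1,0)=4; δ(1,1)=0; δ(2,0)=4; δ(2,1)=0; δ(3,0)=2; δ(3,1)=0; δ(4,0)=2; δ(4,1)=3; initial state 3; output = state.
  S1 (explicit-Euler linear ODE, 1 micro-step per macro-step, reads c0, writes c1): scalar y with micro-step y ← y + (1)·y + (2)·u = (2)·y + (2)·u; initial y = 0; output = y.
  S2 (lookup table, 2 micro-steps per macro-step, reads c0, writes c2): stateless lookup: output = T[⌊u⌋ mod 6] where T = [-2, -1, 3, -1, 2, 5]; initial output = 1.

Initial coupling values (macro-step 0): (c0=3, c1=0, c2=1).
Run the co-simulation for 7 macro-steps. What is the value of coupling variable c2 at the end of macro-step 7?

c2 at macro-step 7 = -2

macro 1: S0 reads c2=1 → after 1×micro: 0; S1 reads c0=3 → after 1×micro: 6; S2 reads c0=3 → after 2×micro: -1 ⇒ (c0=0, c1=6, c2=-1)
macro 2: S0 reads c2=-1 → after 1×micro: 1; S1 reads c0=0 → after 1×micro: 12; S2 reads c0=0 → after 2×micro: -2 ⇒ (c0=1, c1=12, c2=-2)
macro 3: S0 reads c2=-2 → after 1×micro: 4; S1 reads c0=1 → after 1×micro: 26; S2 reads c0=1 → after 2×micro: -1 ⇒ (c0=4, c1=26, c2=-1)
macro 4: S0 reads c2=-1 → after 1×micro: 3; S1 reads c0=4 → after 1×micro: 60; S2 reads c0=4 → after 2×micro: 2 ⇒ (c0=3, c1=60, c2=2)
macro 5: S0 reads c2=2 → after 1×micro: 2; S1 reads c0=3 → after 1×micro: 126; S2 reads c0=3 → after 2×micro: -1 ⇒ (c0=2, c1=126, c2=-1)
macro 6: S0 reads c2=-1 → after 1×micro: 0; S1 reads c0=2 → after 1×micro: 256; S2 reads c0=2 → after 2×micro: 3 ⇒ (c0=0, c1=256, c2=3)
macro 7: S0 reads c2=3 → after 1×micro: 1; S1 reads c0=0 → after 1×micro: 512; S2 reads c0=0 → after 2×micro: -2 ⇒ (c0=1, c1=512, c2=-2)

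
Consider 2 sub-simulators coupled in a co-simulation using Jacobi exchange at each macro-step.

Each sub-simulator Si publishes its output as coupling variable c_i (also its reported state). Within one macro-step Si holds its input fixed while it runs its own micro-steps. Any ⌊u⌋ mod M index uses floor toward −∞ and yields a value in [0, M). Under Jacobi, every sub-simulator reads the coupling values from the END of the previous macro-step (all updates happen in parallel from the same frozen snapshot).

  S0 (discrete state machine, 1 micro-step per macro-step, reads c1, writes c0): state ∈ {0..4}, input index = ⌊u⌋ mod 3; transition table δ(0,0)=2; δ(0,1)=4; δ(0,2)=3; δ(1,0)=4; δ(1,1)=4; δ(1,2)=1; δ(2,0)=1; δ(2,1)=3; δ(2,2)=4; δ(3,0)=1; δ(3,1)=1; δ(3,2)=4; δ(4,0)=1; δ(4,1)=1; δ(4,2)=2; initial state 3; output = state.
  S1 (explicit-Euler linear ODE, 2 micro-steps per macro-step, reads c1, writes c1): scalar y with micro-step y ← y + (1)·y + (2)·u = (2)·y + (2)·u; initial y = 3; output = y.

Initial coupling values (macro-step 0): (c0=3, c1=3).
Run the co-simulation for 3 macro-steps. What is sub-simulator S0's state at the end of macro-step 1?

S0 state at macro-step 1 = 1

macro 1: S0 reads c1=3 → after 1×micro: 1; S1 reads c1=3 → after 2×micro: 30 ⇒ (c0=1, c1=30)
macro 2: S0 reads c1=30 → after 1×micro: 4; S1 reads c1=30 → after 2×micro: 300 ⇒ (c0=4, c1=300)
macro 3: S0 reads c1=300 → after 1×micro: 1; S1 reads c1=300 → after 2×micro: 3000 ⇒ (c0=1, c1=3000)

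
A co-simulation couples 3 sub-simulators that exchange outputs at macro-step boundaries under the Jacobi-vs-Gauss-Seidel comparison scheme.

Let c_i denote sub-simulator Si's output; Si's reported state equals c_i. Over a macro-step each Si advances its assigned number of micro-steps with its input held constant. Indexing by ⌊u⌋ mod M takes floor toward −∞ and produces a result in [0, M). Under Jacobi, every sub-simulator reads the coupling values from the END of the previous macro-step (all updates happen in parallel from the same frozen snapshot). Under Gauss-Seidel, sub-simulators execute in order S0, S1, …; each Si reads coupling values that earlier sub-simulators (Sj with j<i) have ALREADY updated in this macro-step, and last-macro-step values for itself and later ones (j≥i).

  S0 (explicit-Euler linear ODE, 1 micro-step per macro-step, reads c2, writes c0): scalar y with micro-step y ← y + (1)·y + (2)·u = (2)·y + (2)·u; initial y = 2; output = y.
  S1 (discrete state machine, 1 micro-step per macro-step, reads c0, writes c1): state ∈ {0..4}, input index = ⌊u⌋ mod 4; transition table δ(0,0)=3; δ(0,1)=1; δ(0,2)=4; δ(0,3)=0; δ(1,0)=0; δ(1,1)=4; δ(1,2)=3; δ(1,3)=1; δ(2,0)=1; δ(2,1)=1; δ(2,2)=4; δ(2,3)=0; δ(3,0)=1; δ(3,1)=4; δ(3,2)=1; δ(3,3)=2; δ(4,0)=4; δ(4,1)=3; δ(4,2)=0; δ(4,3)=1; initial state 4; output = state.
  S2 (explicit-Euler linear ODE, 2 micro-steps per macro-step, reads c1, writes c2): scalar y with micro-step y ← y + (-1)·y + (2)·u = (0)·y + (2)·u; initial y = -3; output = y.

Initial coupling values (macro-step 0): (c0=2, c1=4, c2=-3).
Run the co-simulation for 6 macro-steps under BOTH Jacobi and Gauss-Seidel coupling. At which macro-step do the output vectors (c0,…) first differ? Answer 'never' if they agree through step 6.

[Jacobi] macro 1: S0 reads c2=-3 → after 1×micro: -2; S1 reads c0=2 → after 1×micro: 0; S2 reads c1=4 → after 2×micro: 8 ⇒ (c0=-2, c1=0, c2=8)
[Jacobi] macro 2: S0 reads c2=8 → after 1×micro: 12; S1 reads c0=-2 → after 1×micro: 4; S2 reads c1=0 → after 2×micro: 0 ⇒ (c0=12, c1=4, c2=0)
[Jacobi] macro 3: S0 reads c2=0 → after 1×micro: 24; S1 reads c0=12 → after 1×micro: 4; S2 reads c1=4 → after 2×micro: 8 ⇒ (c0=24, c1=4, c2=8)
[Jacobi] macro 4: S0 reads c2=8 → after 1×micro: 64; S1 reads c0=24 → after 1×micro: 4; S2 reads c1=4 → after 2×micro: 8 ⇒ (c0=64, c1=4, c2=8)
[Jacobi] macro 5: S0 reads c2=8 → after 1×micro: 144; S1 reads c0=64 → after 1×micro: 4; S2 reads c1=4 → after 2×micro: 8 ⇒ (c0=144, c1=4, c2=8)
[Jacobi] macro 6: S0 reads c2=8 → after 1×micro: 304; S1 reads c0=144 → after 1×micro: 4; S2 reads c1=4 → after 2×micro: 8 ⇒ (c0=304, c1=4, c2=8)
[Gauss-Seidel] macro 1: S0 reads c2=-3 → after 1×micro: -2; S1 reads c0=-2 → after 1×micro: 0; S2 reads c1=0 → after 2×micro: 0 ⇒ (c0=-2, c1=0, c2=0)
[Gauss-Seidel] macro 2: S0 reads c2=0 → after 1×micro: -4; S1 reads c0=-4 → after 1×micro: 3; S2 reads c1=3 → after 2×micro: 6 ⇒ (c0=-4, c1=3, c2=6)
[Gauss-Seidel] macro 3: S0 reads c2=6 → after 1×micro: 4; S1 reads c0=4 → after 1×micro: 1; S2 reads c1=1 → after 2×micro: 2 ⇒ (c0=4, c1=1, c2=2)
[Gauss-Seidel] macro 4: S0 reads c2=2 → after 1×micro: 12; S1 reads c0=12 → after 1×micro: 0; S2 reads c1=0 → after 2×micro: 0 ⇒ (c0=12, c1=0, c2=0)
[Gauss-Seidel] macro 5: S0 reads c2=0 → after 1×micro: 24; S1 reads c0=24 → after 1×micro: 3; S2 reads c1=3 → after 2×micro: 6 ⇒ (c0=24, c1=3, c2=6)
[Gauss-Seidel] macro 6: S0 reads c2=6 → after 1×micro: 60; S1 reads c0=60 → after 1×micro: 1; S2 reads c1=1 → after 2×micro: 2 ⇒ (c0=60, c1=1, c2=2)

first divergence at macro-step: 1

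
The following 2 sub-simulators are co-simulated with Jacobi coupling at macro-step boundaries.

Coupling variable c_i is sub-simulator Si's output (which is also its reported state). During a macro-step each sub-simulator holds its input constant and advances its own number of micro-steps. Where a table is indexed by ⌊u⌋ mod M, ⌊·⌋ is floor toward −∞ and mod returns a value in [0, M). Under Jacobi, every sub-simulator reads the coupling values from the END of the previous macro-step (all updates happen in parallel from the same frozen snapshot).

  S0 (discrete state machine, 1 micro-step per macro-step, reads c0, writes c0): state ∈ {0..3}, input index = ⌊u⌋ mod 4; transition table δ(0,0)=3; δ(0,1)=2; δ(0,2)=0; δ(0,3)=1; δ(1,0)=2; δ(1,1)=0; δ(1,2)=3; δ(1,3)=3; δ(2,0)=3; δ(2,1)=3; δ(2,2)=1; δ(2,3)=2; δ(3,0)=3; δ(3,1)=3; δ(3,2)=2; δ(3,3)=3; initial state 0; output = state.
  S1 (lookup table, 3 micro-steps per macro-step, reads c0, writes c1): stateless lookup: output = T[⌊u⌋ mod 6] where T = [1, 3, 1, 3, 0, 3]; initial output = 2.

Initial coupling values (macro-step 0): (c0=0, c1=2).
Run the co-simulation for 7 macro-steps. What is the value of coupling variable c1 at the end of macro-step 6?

macro 1: S0 reads c0=0 → after 1×micro: 3; S1 reads c0=0 → after 3×micro: 1 ⇒ (c0=3, c1=1)
macro 2: S0 reads c0=3 → after 1×micro: 3; S1 reads c0=3 → after 3×micro: 3 ⇒ (c0=3, c1=3)
macro 3: S0 reads c0=3 → after 1×micro: 3; S1 reads c0=3 → after 3×micro: 3 ⇒ (c0=3, c1=3)
macro 4: S0 reads c0=3 → after 1×micro: 3; S1 reads c0=3 → after 3×micro: 3 ⇒ (c0=3, c1=3)
macro 5: S0 reads c0=3 → after 1×micro: 3; S1 reads c0=3 → after 3×micro: 3 ⇒ (c0=3, c1=3)
macro 6: S0 reads c0=3 → after 1×micro: 3; S1 reads c0=3 → after 3×micro: 3 ⇒ (c0=3, c1=3)
macro 7: S0 reads c0=3 → after 1×micro: 3; S1 reads c0=3 → after 3×micro: 3 ⇒ (c0=3, c1=3)

c1 at macro-step 6 = 3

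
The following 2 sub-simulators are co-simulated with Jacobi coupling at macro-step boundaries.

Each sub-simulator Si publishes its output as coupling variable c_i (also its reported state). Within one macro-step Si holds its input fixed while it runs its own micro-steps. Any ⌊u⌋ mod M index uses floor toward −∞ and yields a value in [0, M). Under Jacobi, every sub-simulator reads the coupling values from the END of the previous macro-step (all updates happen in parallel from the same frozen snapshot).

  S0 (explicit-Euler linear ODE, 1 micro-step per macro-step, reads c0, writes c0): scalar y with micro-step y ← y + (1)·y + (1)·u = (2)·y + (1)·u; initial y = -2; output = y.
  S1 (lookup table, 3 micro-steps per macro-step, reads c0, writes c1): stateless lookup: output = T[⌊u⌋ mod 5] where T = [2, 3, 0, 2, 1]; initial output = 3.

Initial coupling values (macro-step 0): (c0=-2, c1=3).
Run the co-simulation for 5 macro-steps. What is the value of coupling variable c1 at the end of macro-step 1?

c1 at macro-step 1 = 2

macro 1: S0 reads c0=-2 → after 1×micro: -6; S1 reads c0=-2 → after 3×micro: 2 ⇒ (c0=-6, c1=2)
macro 2: S0 reads c0=-6 → after 1×micro: -18; S1 reads c0=-6 → after 3×micro: 1 ⇒ (c0=-18, c1=1)
macro 3: S0 reads c0=-18 → after 1×micro: -54; S1 reads c0=-18 → after 3×micro: 0 ⇒ (c0=-54, c1=0)
macro 4: S0 reads c0=-54 → after 1×micro: -162; S1 reads c0=-54 → after 3×micro: 3 ⇒ (c0=-162, c1=3)
macro 5: S0 reads c0=-162 → after 1×micro: -486; S1 reads c0=-162 → after 3×micro: 2 ⇒ (c0=-486, c1=2)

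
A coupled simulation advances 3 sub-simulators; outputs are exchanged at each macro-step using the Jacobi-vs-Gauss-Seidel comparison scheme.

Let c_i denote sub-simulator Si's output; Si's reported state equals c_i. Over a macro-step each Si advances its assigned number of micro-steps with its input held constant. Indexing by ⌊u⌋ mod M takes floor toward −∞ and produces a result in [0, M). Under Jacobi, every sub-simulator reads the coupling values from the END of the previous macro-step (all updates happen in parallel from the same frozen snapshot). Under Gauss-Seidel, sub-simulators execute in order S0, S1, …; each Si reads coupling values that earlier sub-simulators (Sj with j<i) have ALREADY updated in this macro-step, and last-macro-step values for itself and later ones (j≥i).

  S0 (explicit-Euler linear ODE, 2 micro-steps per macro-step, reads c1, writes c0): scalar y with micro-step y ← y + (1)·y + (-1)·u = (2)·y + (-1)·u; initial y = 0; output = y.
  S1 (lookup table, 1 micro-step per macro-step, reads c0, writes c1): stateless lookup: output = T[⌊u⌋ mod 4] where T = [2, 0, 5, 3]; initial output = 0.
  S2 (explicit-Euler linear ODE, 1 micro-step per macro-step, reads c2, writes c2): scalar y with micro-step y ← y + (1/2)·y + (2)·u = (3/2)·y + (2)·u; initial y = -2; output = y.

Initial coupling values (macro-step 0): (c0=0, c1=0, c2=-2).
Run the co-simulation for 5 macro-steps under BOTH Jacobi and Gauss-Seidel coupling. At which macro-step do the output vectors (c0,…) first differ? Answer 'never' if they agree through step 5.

[Jacobi] macro 1: S0 reads c1=0 → after 2×micro: 0; S1 reads c0=0 → after 1×micro: 2; S2 reads c2=-2 → after 1×micro: -7 ⇒ (c0=0, c1=2, c2=-7)
[Jacobi] macro 2: S0 reads c1=2 → after 2×micro: -6; S1 reads c0=0 → after 1×micro: 2; S2 reads c2=-7 → after 1×micro: -49/2 ⇒ (c0=-6, c1=2, c2=-49/2)
[Jacobi] macro 3: S0 reads c1=2 → after 2×micro: -30; S1 reads c0=-6 → after 1×micro: 5; S2 reads c2=-49/2 → after 1×micro: -343/4 ⇒ (c0=-30, c1=5, c2=-343/4)
[Jacobi] macro 4: S0 reads c1=5 → after 2×micro: -135; S1 reads c0=-30 → after 1×micro: 5; S2 reads c2=-343/4 → after 1×micro: -2401/8 ⇒ (c0=-135, c1=5, c2=-2401/8)
[Jacobi] macro 5: S0 reads c1=5 → after 2×micro: -555; S1 reads c0=-135 → after 1×micro: 0; S2 reads c2=-2401/8 → after 1×micro: -16807/16 ⇒ (c0=-555, c1=0, c2=-16807/16)
[Gauss-Seidel] macro 1: S0 reads c1=0 → after 2×micro: 0; S1 reads c0=0 → after 1×micro: 2; S2 reads c2=-2 → after 1×micro: -7 ⇒ (c0=0, c1=2, c2=-7)
[Gauss-Seidel] macro 2: S0 reads c1=2 → after 2×micro: -6; S1 reads c0=-6 → after 1×micro: 5; S2 reads c2=-7 → after 1×micro: -49/2 ⇒ (c0=-6, c1=5, c2=-49/2)
[Gauss-Seidel] macro 3: S0 reads c1=5 → after 2×micro: -39; S1 reads c0=-39 → after 1×micro: 0; S2 reads c2=-49/2 → after 1×micro: -343/4 ⇒ (c0=-39, c1=0, c2=-343/4)
[Gauss-Seidel] macro 4: S0 reads c1=0 → after 2×micro: -156; S1 reads c0=-156 → after 1×micro: 2; S2 reads c2=-343/4 → after 1×micro: -2401/8 ⇒ (c0=-156, c1=2, c2=-2401/8)
[Gauss-Seidel] macro 5: S0 reads c1=2 → after 2×micro: -630; S1 reads c0=-630 → after 1×micro: 5; S2 reads c2=-2401/8 → after 1×micro: -16807/16 ⇒ (c0=-630, c1=5, c2=-16807/16)

first divergence at macro-step: 2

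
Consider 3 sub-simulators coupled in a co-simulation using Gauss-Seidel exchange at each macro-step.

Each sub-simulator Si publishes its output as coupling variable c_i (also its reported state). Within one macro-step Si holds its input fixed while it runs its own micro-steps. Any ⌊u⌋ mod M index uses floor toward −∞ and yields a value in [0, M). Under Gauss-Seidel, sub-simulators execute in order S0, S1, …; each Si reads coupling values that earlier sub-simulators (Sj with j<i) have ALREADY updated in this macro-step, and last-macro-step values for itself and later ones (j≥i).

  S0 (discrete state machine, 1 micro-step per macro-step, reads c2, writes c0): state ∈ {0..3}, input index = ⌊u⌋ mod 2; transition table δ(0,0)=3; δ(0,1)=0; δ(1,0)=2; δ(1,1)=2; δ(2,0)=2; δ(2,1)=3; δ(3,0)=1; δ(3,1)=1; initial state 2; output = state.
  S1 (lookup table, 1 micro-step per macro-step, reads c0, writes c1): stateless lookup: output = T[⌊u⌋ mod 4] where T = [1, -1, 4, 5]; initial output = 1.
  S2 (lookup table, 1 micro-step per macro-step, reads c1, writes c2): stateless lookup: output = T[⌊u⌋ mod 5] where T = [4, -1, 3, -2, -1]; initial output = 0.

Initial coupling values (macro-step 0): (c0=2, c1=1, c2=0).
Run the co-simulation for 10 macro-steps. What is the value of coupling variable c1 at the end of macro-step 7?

macro 1: S0 reads c2=0 → after 1×micro: 2; S1 reads c0=2 → after 1×micro: 4; S2 reads c1=4 → after 1×micro: -1 ⇒ (c0=2, c1=4, c2=-1)
macro 2: S0 reads c2=-1 → after 1×micro: 3; S1 reads c0=3 → after 1×micro: 5; S2 reads c1=5 → after 1×micro: 4 ⇒ (c0=3, c1=5, c2=4)
macro 3: S0 reads c2=4 → after 1×micro: 1; S1 reads c0=1 → after 1×micro: -1; S2 reads c1=-1 → after 1×micro: -1 ⇒ (c0=1, c1=-1, c2=-1)
macro 4: S0 reads c2=-1 → after 1×micro: 2; S1 reads c0=2 → after 1×micro: 4; S2 reads c1=4 → after 1×micro: -1 ⇒ (c0=2, c1=4, c2=-1)
macro 5: S0 reads c2=-1 → after 1×micro: 3; S1 reads c0=3 → after 1×micro: 5; S2 reads c1=5 → after 1×micro: 4 ⇒ (c0=3, c1=5, c2=4)
macro 6: S0 reads c2=4 → after 1×micro: 1; S1 reads c0=1 → after 1×micro: -1; S2 reads c1=-1 → after 1×micro: -1 ⇒ (c0=1, c1=-1, c2=-1)
macro 7: S0 reads c2=-1 → after 1×micro: 2; S1 reads c0=2 → after 1×micro: 4; S2 reads c1=4 → after 1×micro: -1 ⇒ (c0=2, c1=4, c2=-1)
macro 8: S0 reads c2=-1 → after 1×micro: 3; S1 reads c0=3 → after 1×micro: 5; S2 reads c1=5 → after 1×micro: 4 ⇒ (c0=3, c1=5, c2=4)
macro 9: S0 reads c2=4 → after 1×micro: 1; S1 reads c0=1 → after 1×micro: -1; S2 reads c1=-1 → after 1×micro: -1 ⇒ (c0=1, c1=-1, c2=-1)
macro 10: S0 reads c2=-1 → after 1×micro: 2; S1 reads c0=2 → after 1×micro: 4; S2 reads c1=4 → after 1×micro: -1 ⇒ (c0=2, c1=4, c2=-1)

c1 at macro-step 7 = 4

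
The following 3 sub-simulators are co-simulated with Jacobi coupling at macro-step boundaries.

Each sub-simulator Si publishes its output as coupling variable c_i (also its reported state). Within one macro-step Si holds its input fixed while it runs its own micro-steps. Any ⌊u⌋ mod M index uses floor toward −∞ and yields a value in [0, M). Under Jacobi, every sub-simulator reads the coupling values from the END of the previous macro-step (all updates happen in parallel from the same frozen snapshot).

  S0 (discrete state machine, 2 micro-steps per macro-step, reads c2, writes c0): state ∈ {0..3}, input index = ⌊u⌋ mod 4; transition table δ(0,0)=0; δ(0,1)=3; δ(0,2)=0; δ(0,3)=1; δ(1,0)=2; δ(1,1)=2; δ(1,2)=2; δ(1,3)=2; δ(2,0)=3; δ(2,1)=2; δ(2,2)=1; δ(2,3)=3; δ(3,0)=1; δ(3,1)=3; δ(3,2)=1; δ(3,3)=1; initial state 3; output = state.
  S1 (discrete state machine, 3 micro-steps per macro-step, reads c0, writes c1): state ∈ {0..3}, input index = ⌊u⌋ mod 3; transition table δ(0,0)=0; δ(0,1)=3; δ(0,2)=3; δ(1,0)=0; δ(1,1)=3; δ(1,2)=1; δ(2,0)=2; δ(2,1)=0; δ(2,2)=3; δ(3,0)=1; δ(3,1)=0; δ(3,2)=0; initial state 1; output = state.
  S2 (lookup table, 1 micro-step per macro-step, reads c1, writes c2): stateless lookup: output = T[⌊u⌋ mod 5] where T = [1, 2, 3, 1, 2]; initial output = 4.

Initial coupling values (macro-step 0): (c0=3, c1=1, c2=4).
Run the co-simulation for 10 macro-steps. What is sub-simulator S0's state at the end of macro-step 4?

macro 1: S0 reads c2=4 → after 2×micro: 2; S1 reads c0=3 → after 3×micro: 0; S2 reads c1=1 → after 1×micro: 2 ⇒ (c0=2, c1=0, c2=2)
macro 2: S0 reads c2=2 → after 2×micro: 2; S1 reads c0=2 → after 3×micro: 3; S2 reads c1=0 → after 1×micro: 1 ⇒ (c0=2, c1=3, c2=1)
macro 3: S0 reads c2=1 → after 2×micro: 2; S1 reads c0=2 → after 3×micro: 0; S2 reads c1=3 → after 1×micro: 1 ⇒ (c0=2, c1=0, c2=1)
macro 4: S0 reads c2=1 → after 2×micro: 2; S1 reads c0=2 → after 3×micro: 3; S2 reads c1=0 → after 1×micro: 1 ⇒ (c0=2, c1=3, c2=1)
macro 5: S0 reads c2=1 → after 2×micro: 2; S1 reads c0=2 → after 3×micro: 0; S2 reads c1=3 → after 1×micro: 1 ⇒ (c0=2, c1=0, c2=1)
macro 6: S0 reads c2=1 → after 2×micro: 2; S1 reads c0=2 → after 3×micro: 3; S2 reads c1=0 → after 1×micro: 1 ⇒ (c0=2, c1=3, c2=1)
macro 7: S0 reads c2=1 → after 2×micro: 2; S1 reads c0=2 → after 3×micro: 0; S2 reads c1=3 → after 1×micro: 1 ⇒ (c0=2, c1=0, c2=1)
macro 8: S0 reads c2=1 → after 2×micro: 2; S1 reads c0=2 → after 3×micro: 3; S2 reads c1=0 → after 1×micro: 1 ⇒ (c0=2, c1=3, c2=1)
macro 9: S0 reads c2=1 → after 2×micro: 2; S1 reads c0=2 → after 3×micro: 0; S2 reads c1=3 → after 1×micro: 1 ⇒ (c0=2, c1=0, c2=1)
macro 10: S0 reads c2=1 → after 2×micro: 2; S1 reads c0=2 → after 3×micro: 3; S2 reads c1=0 → after 1×micro: 1 ⇒ (c0=2, c1=3, c2=1)

S0 state at macro-step 4 = 2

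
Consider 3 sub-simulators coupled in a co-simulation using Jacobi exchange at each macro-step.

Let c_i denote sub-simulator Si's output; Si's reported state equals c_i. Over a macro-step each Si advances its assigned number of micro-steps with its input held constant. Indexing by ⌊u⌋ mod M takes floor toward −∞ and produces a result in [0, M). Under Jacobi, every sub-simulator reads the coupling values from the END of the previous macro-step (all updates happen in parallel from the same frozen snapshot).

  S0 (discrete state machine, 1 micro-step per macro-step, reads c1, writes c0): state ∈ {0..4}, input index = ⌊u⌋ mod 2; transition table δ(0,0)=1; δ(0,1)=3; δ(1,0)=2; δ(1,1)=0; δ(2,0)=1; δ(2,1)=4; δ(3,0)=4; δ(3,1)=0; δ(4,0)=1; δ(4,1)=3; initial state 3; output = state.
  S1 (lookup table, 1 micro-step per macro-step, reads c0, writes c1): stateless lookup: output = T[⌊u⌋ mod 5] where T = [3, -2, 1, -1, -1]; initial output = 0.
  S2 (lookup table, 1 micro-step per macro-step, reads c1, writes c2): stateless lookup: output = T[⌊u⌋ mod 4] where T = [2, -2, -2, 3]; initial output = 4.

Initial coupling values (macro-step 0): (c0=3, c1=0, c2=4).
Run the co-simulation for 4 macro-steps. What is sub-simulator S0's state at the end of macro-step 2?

macro 1: S0 reads c1=0 → after 1×micro: 4; S1 reads c0=3 → after 1×micro: -1; S2 reads c1=0 → after 1×micro: 2 ⇒ (c0=4, c1=-1, c2=2)
macro 2: S0 reads c1=-1 → after 1×micro: 3; S1 reads c0=4 → after 1×micro: -1; S2 reads c1=-1 → after 1×micro: 3 ⇒ (c0=3, c1=-1, c2=3)
macro 3: S0 reads c1=-1 → after 1×micro: 0; S1 reads c0=3 → after 1×micro: -1; S2 reads c1=-1 → after 1×micro: 3 ⇒ (c0=0, c1=-1, c2=3)
macro 4: S0 reads c1=-1 → after 1×micro: 3; S1 reads c0=0 → after 1×micro: 3; S2 reads c1=-1 → after 1×micro: 3 ⇒ (c0=3, c1=3, c2=3)

S0 state at macro-step 2 = 3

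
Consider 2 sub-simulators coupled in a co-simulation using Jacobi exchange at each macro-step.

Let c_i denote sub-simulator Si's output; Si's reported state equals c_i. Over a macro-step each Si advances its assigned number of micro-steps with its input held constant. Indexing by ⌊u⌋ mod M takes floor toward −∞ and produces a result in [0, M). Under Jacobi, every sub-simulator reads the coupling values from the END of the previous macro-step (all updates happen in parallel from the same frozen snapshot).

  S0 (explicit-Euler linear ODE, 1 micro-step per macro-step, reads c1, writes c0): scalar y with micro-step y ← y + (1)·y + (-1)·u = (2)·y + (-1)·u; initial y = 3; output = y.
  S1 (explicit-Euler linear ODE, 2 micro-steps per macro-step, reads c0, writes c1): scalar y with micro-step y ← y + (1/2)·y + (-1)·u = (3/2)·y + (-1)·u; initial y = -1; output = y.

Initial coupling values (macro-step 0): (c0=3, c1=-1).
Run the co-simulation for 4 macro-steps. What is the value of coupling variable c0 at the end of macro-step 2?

macro 1: S0 reads c1=-1 → after 1×micro: 7; S1 reads c0=3 → after 2×micro: -39/4 ⇒ (c0=7, c1=-39/4)
macro 2: S0 reads c1=-39/4 → after 1×micro: 95/4; S1 reads c0=7 → after 2×micro: -631/16 ⇒ (c0=95/4, c1=-631/16)
macro 3: S0 reads c1=-631/16 → after 1×micro: 1391/16; S1 reads c0=95/4 → after 2×micro: -9479/64 ⇒ (c0=1391/16, c1=-9479/64)
macro 4: S0 reads c1=-9479/64 → after 1×micro: 20607/64; S1 reads c0=1391/16 → after 2×micro: -140951/256 ⇒ (c0=20607/64, c1=-140951/256)

c0 at macro-step 2 = 95/4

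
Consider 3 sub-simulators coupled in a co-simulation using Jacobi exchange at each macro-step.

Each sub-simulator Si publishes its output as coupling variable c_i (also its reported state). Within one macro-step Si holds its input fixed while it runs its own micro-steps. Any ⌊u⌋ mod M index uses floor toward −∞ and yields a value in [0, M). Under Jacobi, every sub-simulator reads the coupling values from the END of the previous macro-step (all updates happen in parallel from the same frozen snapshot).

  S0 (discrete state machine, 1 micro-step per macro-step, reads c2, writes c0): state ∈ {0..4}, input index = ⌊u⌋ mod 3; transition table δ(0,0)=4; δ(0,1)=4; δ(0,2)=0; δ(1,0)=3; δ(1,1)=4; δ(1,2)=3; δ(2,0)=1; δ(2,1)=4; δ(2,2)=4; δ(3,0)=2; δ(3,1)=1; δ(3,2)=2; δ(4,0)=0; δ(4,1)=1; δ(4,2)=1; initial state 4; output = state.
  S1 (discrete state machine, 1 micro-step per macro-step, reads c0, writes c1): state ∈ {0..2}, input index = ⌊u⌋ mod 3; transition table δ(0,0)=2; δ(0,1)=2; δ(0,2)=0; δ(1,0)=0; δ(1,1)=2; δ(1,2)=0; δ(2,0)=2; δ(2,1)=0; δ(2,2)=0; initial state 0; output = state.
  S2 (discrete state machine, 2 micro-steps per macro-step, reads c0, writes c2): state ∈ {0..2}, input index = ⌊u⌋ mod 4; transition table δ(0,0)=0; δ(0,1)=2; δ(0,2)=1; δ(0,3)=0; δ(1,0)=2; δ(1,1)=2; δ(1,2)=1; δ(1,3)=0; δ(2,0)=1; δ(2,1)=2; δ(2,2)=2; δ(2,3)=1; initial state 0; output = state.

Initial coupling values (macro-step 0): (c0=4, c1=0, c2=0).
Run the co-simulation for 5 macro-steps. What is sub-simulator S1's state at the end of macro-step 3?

S1 state at macro-step 3 = 0

macro 1: S0 reads c2=0 → after 1×micro: 0; S1 reads c0=4 → after 1×micro: 2; S2 reads c0=4 → after 2×micro: 0 ⇒ (c0=0, c1=2, c2=0)
macro 2: S0 reads c2=0 → after 1×micro: 4; S1 reads c0=0 → after 1×micro: 2; S2 reads c0=0 → after 2×micro: 0 ⇒ (c0=4, c1=2, c2=0)
macro 3: S0 reads c2=0 → after 1×micro: 0; S1 reads c0=4 → after 1×micro: 0; S2 reads c0=4 → after 2×micro: 0 ⇒ (c0=0, c1=0, c2=0)
macro 4: S0 reads c2=0 → after 1×micro: 4; S1 reads c0=0 → after 1×micro: 2; S2 reads c0=0 → after 2×micro: 0 ⇒ (c0=4, c1=2, c2=0)
macro 5: S0 reads c2=0 → after 1×micro: 0; S1 reads c0=4 → after 1×micro: 0; S2 reads c0=4 → after 2×micro: 0 ⇒ (c0=0, c1=0, c2=0)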